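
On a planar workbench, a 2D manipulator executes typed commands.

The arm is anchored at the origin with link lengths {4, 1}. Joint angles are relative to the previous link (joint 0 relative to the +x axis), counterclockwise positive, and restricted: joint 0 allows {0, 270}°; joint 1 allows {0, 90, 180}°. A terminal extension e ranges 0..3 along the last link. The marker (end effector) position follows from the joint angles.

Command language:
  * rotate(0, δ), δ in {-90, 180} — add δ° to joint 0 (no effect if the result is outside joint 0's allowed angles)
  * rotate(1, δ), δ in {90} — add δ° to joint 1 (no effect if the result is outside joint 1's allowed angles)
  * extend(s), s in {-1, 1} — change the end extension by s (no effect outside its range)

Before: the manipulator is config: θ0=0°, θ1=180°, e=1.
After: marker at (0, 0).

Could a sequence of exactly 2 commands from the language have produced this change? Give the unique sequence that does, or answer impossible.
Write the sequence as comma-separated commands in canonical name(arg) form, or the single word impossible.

extend(1), extend(1)

initial: config: θ0=0°, θ1=180°, e=1
[1] after extend(1): config: θ0=0°, θ1=180°, e=2
[2] after extend(1): config: θ0=0°, θ1=180°, e=3
no rival 2-sequence matches.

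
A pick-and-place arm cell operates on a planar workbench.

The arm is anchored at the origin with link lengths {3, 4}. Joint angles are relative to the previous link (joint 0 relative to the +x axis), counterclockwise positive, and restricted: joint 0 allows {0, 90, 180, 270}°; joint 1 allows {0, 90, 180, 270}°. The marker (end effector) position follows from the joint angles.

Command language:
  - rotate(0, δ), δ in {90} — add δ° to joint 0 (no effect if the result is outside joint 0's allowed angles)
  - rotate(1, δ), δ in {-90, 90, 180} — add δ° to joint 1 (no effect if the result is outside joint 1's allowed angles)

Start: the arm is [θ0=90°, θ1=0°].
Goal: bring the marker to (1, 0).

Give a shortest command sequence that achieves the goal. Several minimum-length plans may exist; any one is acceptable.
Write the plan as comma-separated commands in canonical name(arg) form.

initial: [θ0=90°, θ1=0°]
t=1 rotate(0, 90) ⇒ [θ0=180°, θ1=0°]
t=2 rotate(1, 180) ⇒ [θ0=180°, θ1=180°]
nothing shorter than 2 reaches the goal.

rotate(0, 90), rotate(1, 180)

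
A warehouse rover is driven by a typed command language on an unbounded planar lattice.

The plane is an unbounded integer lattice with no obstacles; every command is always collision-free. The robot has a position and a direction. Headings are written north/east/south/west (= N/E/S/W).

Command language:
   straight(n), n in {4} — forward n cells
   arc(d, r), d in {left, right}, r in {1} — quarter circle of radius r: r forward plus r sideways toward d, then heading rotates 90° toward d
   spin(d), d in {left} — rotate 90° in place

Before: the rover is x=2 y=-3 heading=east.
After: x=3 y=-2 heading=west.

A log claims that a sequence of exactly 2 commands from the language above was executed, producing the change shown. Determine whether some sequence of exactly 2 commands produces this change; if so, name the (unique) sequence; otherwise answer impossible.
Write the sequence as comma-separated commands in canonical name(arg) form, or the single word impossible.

arc(left, 1), spin(left)

key: running spin(left) before arc(left, 1) would end elsewhere — order is forced
start: x=2 y=-3 heading=east
step 1 (arc(left, 1)): x=3 y=-2 heading=north
step 2 (spin(left)): x=3 y=-2 heading=west
all 16 alternatives checked — unique.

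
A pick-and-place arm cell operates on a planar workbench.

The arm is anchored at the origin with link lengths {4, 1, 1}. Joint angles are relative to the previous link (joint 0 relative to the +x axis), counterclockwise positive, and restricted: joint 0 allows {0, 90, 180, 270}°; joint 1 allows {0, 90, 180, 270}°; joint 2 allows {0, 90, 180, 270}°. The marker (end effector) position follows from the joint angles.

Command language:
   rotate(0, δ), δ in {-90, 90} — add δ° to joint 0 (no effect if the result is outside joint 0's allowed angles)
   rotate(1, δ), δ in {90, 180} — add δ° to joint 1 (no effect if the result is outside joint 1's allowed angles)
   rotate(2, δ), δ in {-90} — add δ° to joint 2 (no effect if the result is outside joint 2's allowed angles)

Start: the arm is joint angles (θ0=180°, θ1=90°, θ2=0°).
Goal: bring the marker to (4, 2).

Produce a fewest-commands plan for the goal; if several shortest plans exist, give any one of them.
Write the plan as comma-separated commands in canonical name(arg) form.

rotate(0, -90), rotate(0, -90)

initial: joint angles (θ0=180°, θ1=90°, θ2=0°)
1. rotate(0, -90) → joint angles (θ0=90°, θ1=90°, θ2=0°)
2. rotate(0, -90) → joint angles (θ0=0°, θ1=90°, θ2=0°)
nothing shorter than 2 reaches the goal.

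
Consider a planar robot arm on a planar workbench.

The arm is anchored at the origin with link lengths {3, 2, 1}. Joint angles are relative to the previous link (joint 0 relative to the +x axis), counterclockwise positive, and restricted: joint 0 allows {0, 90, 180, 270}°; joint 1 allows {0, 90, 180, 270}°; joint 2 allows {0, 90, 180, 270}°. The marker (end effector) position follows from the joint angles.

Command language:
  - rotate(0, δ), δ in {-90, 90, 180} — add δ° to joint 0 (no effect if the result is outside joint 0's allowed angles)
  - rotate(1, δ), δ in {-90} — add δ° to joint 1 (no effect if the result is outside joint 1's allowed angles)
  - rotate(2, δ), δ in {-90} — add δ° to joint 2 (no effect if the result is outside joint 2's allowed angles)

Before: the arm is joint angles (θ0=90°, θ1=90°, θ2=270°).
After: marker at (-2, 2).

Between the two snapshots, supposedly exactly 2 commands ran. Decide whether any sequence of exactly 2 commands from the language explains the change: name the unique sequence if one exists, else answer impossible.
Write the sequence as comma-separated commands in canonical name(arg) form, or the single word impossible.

rotate(2, -90), rotate(2, -90)

initial: joint angles (θ0=90°, θ1=90°, θ2=270°)
t=1 rotate(2, -90) ⇒ joint angles (θ0=90°, θ1=90°, θ2=180°)
t=2 rotate(2, -90) ⇒ joint angles (θ0=90°, θ1=90°, θ2=90°)
uniquely the one of 25 2-step routes that fits.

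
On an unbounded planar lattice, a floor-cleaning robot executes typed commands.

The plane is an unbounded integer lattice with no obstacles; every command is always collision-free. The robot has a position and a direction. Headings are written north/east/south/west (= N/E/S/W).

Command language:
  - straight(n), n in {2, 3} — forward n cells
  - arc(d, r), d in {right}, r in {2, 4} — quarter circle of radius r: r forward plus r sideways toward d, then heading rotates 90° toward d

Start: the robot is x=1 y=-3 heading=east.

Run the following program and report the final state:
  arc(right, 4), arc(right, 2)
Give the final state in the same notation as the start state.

x=3 y=-9 heading=west

start: x=1 y=-3 heading=east
t=1 arc(right, 4) ⇒ x=5 y=-7 heading=south
t=2 arc(right, 2) ⇒ x=3 y=-9 heading=west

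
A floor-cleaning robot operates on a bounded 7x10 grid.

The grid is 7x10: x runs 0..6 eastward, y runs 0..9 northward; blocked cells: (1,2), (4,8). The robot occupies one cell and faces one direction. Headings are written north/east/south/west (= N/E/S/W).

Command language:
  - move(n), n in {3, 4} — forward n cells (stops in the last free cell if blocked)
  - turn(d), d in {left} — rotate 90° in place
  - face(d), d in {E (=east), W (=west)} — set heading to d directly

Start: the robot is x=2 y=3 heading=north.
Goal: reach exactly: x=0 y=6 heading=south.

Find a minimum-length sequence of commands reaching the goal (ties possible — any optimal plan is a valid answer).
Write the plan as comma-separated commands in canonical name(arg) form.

t0: x=2 y=3 heading=north
t=1 move(3) ⇒ x=2 y=6 heading=north
t=2 face(W) ⇒ x=2 y=6 heading=west
t=3 move(3) ⇒ x=0 y=6 heading=west
t=4 turn(left) ⇒ x=0 y=6 heading=south
no 3-step plan works, so 4 is optimal.

move(3), face(W), move(3), turn(left)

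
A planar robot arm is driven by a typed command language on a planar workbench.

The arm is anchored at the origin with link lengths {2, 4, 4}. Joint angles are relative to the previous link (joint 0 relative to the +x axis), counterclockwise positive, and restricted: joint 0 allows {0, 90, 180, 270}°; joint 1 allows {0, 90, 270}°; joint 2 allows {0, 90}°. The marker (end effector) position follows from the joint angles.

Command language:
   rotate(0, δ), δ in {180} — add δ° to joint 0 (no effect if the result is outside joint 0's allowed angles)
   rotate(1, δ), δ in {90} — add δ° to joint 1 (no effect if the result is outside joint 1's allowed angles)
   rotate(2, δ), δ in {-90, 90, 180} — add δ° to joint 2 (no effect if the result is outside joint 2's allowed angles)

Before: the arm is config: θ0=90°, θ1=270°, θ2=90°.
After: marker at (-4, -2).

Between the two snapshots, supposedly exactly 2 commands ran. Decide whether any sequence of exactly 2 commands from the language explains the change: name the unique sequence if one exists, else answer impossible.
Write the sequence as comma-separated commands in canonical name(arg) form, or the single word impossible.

begin: config: θ0=90°, θ1=270°, θ2=90°
t=1 rotate(1, 90) ⇒ config: θ0=90°, θ1=0°, θ2=90°
t=2 rotate(1, 90) ⇒ config: θ0=90°, θ1=90°, θ2=90°
uniquely the one of 25 2-step routes that fits.

rotate(1, 90), rotate(1, 90)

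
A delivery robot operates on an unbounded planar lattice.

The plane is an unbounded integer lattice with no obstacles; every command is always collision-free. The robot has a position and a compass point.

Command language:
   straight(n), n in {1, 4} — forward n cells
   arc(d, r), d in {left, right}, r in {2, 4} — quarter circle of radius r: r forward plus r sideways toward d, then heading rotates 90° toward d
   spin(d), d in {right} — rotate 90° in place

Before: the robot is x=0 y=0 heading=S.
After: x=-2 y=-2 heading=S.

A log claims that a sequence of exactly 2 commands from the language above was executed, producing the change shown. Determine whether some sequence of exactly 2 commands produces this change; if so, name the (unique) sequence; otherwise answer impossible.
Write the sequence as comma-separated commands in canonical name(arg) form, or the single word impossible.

key: still facing S at the end — net rotation zero over 2 steps
from: x=0 y=0 heading=S
[1] after spin(right): x=0 y=0 heading=W
[2] after arc(left, 2): x=-2 y=-2 heading=S
no rival 2-sequence matches.

spin(right), arc(left, 2)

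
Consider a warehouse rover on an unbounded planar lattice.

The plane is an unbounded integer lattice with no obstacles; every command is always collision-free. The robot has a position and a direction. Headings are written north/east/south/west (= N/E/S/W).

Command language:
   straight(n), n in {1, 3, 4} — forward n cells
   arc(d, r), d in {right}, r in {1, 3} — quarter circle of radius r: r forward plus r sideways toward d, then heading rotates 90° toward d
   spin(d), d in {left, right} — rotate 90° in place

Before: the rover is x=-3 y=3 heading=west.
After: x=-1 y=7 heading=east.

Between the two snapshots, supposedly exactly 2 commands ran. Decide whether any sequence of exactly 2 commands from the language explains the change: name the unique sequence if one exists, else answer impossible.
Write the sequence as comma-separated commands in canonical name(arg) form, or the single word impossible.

arc(right, 1), arc(right, 3)

key: cell and facing (now E) both changed — the 2 commands mix motion and turning
initial: x=-3 y=3 heading=west
step 1 (arc(right, 1)): x=-4 y=4 heading=north
step 2 (arc(right, 3)): x=-1 y=7 heading=east
no other 2-command option fits: unique.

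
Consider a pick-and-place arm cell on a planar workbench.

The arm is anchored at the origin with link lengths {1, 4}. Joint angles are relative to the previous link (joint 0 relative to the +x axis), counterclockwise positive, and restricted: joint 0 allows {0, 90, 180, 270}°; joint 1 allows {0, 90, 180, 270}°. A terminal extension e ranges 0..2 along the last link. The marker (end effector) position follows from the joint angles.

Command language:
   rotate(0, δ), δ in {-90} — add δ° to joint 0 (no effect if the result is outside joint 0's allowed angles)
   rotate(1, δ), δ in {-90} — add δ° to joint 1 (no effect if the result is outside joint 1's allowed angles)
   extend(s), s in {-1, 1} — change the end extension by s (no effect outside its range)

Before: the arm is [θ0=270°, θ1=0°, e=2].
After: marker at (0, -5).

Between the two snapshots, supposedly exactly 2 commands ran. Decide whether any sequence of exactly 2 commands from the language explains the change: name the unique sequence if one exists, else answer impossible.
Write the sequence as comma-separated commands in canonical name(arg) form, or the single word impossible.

extend(-1), extend(-1)

start: [θ0=270°, θ1=0°, e=2]
step 1 (extend(-1)): [θ0=270°, θ1=0°, e=1]
step 2 (extend(-1)): [θ0=270°, θ1=0°, e=0]
no other 2-command option fits: unique.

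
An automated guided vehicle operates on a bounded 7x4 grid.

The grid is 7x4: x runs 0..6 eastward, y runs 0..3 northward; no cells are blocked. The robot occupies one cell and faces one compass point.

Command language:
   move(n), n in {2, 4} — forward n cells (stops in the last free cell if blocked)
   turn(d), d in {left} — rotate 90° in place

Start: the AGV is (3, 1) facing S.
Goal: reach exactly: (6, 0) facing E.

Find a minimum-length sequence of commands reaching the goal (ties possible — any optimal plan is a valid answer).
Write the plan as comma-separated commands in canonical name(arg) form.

move(4), turn(left), move(4)

start: (3, 1) facing S
[1] after move(4): (3, 0) facing S
[2] after turn(left): (3, 0) facing E
[3] after move(4): (6, 0) facing E
no 2-step plan works, so 3 is optimal.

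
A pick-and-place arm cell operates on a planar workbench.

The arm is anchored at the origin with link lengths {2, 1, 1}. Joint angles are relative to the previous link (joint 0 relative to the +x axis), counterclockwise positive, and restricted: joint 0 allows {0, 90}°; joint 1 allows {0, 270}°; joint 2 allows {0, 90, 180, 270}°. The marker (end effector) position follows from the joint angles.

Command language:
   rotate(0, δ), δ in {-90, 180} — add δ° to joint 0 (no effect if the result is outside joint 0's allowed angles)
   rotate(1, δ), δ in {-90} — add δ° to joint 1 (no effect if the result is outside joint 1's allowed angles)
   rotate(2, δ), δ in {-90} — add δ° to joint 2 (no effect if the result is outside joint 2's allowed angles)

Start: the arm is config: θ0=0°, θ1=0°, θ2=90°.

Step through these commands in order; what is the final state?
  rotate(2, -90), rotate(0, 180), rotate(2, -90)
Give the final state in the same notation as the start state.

config: θ0=0°, θ1=0°, θ2=270°

start: config: θ0=0°, θ1=0°, θ2=90°
1. rotate(2, -90) → config: θ0=0°, θ1=0°, θ2=0°
2. rotate(0, 180) → config: θ0=0°, θ1=0°, θ2=0°
3. rotate(2, -90) → config: θ0=0°, θ1=0°, θ2=270°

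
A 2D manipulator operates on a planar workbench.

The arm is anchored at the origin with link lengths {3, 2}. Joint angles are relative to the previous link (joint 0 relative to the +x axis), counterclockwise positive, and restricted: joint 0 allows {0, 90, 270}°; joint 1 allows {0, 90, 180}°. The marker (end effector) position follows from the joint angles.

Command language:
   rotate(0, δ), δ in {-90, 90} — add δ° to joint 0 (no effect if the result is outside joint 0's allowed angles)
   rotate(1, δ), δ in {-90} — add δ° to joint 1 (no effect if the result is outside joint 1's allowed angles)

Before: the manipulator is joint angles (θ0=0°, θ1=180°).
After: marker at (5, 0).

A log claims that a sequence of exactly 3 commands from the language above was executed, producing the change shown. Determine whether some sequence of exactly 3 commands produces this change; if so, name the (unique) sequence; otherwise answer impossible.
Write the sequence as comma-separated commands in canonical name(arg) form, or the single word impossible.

rotate(1, -90), rotate(1, -90), rotate(1, -90)

initial: joint angles (θ0=0°, θ1=180°)
1. rotate(1, -90) → joint angles (θ0=0°, θ1=90°)
2. rotate(1, -90) → joint angles (θ0=0°, θ1=0°)
3. rotate(1, -90) → joint angles (θ0=0°, θ1=0°)
no rival 3-sequence matches.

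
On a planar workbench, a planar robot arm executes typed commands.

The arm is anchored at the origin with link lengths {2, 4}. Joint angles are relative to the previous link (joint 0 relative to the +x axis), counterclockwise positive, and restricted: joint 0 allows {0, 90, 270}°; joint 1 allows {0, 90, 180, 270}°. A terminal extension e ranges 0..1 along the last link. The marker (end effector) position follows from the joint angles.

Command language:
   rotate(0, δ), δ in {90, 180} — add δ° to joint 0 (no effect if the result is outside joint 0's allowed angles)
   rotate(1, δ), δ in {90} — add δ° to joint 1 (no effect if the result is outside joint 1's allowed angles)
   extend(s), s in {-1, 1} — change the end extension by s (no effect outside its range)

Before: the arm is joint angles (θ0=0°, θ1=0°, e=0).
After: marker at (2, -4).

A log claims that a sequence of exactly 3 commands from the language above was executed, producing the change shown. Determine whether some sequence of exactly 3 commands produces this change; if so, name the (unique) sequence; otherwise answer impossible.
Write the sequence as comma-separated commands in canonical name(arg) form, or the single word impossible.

rotate(1, 90), rotate(1, 90), rotate(1, 90)

initial: joint angles (θ0=0°, θ1=0°, e=0)
1. rotate(1, 90) → joint angles (θ0=0°, θ1=90°, e=0)
2. rotate(1, 90) → joint angles (θ0=0°, θ1=180°, e=0)
3. rotate(1, 90) → joint angles (θ0=0°, θ1=270°, e=0)
uniquely the one of 125 3-step routes that fits.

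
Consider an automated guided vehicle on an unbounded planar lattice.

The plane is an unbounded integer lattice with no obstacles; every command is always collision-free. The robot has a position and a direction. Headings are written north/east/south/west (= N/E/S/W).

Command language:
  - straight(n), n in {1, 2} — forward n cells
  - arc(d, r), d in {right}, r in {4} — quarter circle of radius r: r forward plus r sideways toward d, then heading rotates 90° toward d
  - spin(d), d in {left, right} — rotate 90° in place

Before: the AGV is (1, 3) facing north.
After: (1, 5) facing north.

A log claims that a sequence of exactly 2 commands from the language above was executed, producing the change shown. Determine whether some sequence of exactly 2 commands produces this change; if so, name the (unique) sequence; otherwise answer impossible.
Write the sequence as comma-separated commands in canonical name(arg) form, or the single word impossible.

straight(1), straight(1)

key: heading stays N — no command in the sequence turns
start: (1, 3) facing north
[1] after straight(1): (1, 4) facing north
[2] after straight(1): (1, 5) facing north
no other 2-command option fits: unique.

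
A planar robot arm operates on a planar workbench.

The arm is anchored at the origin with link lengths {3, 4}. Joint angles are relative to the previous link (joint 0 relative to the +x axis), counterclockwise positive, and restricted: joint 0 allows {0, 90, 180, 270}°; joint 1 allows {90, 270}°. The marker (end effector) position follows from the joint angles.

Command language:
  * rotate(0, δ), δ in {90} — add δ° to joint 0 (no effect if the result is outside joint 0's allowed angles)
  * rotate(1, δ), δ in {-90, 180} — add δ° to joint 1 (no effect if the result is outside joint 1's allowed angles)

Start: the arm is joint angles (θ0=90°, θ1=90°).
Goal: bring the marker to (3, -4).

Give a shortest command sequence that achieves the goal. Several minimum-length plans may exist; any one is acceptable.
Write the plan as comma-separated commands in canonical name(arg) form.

start: joint angles (θ0=90°, θ1=90°)
1. rotate(0, 90) → joint angles (θ0=180°, θ1=90°)
2. rotate(0, 90) → joint angles (θ0=270°, θ1=90°)
3. rotate(0, 90) → joint angles (θ0=0°, θ1=90°)
4. rotate(1, 180) → joint angles (θ0=0°, θ1=270°)
nothing shorter than 4 reaches the goal.

rotate(0, 90), rotate(0, 90), rotate(0, 90), rotate(1, 180)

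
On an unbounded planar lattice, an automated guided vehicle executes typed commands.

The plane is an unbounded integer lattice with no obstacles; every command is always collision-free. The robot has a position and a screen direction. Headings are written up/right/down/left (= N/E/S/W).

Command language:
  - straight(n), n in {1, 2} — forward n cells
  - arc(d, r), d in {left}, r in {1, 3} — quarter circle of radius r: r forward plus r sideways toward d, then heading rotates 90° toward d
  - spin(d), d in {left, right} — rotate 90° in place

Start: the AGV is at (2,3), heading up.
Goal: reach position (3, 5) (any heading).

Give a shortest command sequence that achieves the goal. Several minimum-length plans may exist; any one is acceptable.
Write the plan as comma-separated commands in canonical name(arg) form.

straight(1), spin(right), arc(left, 1)

from: at (2,3), heading up
t=1 straight(1) ⇒ at (2,4), heading up
t=2 spin(right) ⇒ at (2,4), heading right
t=3 arc(left, 1) ⇒ at (3,5), heading up
nothing shorter than 3 reaches the goal.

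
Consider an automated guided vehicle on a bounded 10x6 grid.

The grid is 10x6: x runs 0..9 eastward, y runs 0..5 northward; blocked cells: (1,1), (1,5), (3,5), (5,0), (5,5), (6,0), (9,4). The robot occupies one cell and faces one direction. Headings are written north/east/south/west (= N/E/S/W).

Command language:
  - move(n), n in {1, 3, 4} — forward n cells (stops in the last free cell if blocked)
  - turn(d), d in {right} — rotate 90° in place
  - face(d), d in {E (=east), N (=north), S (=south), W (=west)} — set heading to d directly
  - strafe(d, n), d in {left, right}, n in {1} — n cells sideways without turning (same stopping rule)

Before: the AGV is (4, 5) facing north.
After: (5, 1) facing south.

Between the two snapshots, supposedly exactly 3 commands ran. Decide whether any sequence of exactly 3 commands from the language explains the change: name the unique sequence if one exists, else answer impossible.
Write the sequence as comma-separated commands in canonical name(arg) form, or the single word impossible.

key: order matters: swapping face(S) and strafe(left, 1) lands elsewhere
from: (4, 5) facing north
1. face(S) → (4, 5) facing south
2. move(4) → (4, 1) facing south
3. strafe(left, 1) → (5, 1) facing south
no rival 3-sequence matches.

face(S), move(4), strafe(left, 1)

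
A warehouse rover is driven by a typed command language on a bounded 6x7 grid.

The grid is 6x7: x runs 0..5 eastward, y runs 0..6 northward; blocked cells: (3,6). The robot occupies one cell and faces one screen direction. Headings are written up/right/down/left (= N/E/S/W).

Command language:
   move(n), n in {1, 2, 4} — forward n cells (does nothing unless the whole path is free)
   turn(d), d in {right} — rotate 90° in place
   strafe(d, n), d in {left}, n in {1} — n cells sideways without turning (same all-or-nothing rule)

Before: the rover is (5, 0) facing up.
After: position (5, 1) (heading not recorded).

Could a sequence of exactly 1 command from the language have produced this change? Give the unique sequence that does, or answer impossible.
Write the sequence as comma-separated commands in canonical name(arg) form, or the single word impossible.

from: (5, 0) facing up
step 1 (move(1)): (5, 1) facing up
no rival 1-sequence matches.

move(1)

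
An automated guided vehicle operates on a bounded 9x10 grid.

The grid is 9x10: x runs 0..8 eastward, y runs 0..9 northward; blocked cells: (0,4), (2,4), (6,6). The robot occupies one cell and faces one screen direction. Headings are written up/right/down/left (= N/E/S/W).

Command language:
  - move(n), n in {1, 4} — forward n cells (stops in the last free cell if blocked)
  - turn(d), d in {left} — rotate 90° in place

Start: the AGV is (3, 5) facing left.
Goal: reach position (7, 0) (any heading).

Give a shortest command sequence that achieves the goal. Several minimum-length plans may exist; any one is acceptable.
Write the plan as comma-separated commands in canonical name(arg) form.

turn(left), move(4), move(4), turn(left), move(4)

from: (3, 5) facing left
1. turn(left) → (3, 5) facing down
2. move(4) → (3, 1) facing down
3. move(4) → (3, 0) facing down
4. turn(left) → (3, 0) facing right
5. move(4) → (7, 0) facing right
no 4-step plan works, so 5 is optimal.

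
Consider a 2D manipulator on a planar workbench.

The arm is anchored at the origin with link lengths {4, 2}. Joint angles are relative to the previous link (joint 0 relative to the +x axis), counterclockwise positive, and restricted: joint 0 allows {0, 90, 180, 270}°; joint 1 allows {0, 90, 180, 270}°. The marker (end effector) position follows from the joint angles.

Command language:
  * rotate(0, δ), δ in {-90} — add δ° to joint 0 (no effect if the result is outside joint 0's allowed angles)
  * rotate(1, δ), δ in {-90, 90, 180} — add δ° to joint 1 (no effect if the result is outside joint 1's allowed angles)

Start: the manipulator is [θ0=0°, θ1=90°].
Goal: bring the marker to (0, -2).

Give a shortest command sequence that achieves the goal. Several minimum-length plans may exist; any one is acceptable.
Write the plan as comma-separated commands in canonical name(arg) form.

t0: [θ0=0°, θ1=90°]
t=1 rotate(1, 90) ⇒ [θ0=0°, θ1=180°]
t=2 rotate(0, -90) ⇒ [θ0=270°, θ1=180°]
shorter routes all fall short; 2 is best.

rotate(1, 90), rotate(0, -90)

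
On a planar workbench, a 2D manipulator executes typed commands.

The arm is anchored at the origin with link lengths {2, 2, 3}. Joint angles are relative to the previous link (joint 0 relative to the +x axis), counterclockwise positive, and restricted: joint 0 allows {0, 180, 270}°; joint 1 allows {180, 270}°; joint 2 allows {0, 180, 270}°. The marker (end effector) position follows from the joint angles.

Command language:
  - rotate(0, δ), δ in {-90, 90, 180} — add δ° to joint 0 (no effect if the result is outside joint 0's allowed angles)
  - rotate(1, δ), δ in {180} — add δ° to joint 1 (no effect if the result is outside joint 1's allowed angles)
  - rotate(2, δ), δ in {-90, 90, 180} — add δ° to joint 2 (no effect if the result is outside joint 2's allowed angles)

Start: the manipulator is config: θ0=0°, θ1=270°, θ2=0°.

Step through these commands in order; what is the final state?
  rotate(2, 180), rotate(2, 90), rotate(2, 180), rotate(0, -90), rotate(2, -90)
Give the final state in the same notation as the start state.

config: θ0=270°, θ1=270°, θ2=180°

from: config: θ0=0°, θ1=270°, θ2=0°
t=1 rotate(2, 180) ⇒ config: θ0=0°, θ1=270°, θ2=180°
t=2 rotate(2, 90) ⇒ config: θ0=0°, θ1=270°, θ2=270°
t=3 rotate(2, 180) ⇒ config: θ0=0°, θ1=270°, θ2=270°
t=4 rotate(0, -90) ⇒ config: θ0=270°, θ1=270°, θ2=270°
t=5 rotate(2, -90) ⇒ config: θ0=270°, θ1=270°, θ2=180°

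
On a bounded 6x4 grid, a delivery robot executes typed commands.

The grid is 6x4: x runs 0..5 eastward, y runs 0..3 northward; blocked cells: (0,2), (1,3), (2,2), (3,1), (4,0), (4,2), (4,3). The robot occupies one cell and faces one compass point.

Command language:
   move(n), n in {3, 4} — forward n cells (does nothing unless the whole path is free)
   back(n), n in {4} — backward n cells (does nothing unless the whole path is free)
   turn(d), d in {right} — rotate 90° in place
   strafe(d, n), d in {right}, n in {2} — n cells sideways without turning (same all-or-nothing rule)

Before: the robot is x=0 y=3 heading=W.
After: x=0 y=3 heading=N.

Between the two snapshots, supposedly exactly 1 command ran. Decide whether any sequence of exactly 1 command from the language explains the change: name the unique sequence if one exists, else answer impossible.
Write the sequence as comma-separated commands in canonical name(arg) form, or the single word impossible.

key: (0,3) unchanged — the single command moves nothing
start: x=0 y=3 heading=W
step 1 (turn(right)): x=0 y=3 heading=N
no rival 1-sequence matches.

turn(right)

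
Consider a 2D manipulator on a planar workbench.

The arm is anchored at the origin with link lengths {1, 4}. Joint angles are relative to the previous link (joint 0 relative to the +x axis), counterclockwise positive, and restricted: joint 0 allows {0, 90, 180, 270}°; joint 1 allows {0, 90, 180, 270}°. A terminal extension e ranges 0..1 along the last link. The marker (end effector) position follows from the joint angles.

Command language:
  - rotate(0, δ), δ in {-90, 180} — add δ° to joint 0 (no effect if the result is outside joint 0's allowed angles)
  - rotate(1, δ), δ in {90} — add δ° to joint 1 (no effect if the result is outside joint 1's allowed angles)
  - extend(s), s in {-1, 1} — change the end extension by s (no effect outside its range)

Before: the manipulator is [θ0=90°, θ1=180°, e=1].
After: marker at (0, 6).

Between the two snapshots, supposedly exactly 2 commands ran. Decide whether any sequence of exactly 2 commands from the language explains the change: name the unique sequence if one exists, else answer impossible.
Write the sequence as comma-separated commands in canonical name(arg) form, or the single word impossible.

rotate(1, 90), rotate(1, 90)

from: [θ0=90°, θ1=180°, e=1]
t=1 rotate(1, 90) ⇒ [θ0=90°, θ1=270°, e=1]
t=2 rotate(1, 90) ⇒ [θ0=90°, θ1=0°, e=1]
no other 2-command option fits: unique.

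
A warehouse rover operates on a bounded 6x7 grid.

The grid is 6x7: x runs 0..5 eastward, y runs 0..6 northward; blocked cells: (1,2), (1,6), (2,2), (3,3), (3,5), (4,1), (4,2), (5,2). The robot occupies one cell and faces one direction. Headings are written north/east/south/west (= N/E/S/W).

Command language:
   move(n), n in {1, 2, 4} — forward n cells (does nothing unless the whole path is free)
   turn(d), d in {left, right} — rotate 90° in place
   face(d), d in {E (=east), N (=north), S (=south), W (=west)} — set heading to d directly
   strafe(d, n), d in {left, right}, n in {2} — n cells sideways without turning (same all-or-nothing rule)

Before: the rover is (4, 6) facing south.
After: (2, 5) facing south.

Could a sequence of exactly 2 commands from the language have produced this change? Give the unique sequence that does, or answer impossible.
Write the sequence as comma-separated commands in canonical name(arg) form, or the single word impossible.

strafe(right, 2), move(1)

key: order matters: swapping strafe(right, 2) and move(1) lands elsewhere
t0: (4, 6) facing south
1. strafe(right, 2) → (2, 6) facing south
2. move(1) → (2, 5) facing south
uniquely the one of 121 2-step routes that fits.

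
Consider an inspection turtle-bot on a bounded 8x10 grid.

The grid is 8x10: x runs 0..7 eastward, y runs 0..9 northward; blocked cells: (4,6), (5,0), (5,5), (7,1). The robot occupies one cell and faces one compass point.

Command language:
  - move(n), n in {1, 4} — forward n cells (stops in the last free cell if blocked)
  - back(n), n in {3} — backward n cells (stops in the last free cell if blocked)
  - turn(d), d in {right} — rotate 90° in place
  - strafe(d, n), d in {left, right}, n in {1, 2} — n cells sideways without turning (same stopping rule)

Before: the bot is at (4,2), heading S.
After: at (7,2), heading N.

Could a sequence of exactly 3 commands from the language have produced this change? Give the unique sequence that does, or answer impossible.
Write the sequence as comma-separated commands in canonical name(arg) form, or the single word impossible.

turn(right), back(3), turn(right)

key: cell and facing (now N) both changed — the 3 commands mix motion and turning
t0: at (4,2), heading S
step 1 (turn(right)): at (4,2), heading W
step 2 (back(3)): at (7,2), heading W
step 3 (turn(right)): at (7,2), heading N
no other 3-command option fits: unique.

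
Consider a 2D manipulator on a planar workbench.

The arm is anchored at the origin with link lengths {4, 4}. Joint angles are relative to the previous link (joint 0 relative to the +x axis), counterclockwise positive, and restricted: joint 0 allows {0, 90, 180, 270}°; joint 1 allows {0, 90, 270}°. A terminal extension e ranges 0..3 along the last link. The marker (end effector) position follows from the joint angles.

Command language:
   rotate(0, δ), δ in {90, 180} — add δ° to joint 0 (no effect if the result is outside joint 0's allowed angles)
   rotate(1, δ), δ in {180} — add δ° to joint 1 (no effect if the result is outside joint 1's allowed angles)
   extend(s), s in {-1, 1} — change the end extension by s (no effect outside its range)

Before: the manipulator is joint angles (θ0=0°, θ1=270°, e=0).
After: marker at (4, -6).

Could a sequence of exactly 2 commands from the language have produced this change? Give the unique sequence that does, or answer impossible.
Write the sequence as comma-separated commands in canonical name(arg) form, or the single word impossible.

extend(1), extend(1)

from: joint angles (θ0=0°, θ1=270°, e=0)
1. extend(1) → joint angles (θ0=0°, θ1=270°, e=1)
2. extend(1) → joint angles (θ0=0°, θ1=270°, e=2)
all 25 alternatives checked — unique.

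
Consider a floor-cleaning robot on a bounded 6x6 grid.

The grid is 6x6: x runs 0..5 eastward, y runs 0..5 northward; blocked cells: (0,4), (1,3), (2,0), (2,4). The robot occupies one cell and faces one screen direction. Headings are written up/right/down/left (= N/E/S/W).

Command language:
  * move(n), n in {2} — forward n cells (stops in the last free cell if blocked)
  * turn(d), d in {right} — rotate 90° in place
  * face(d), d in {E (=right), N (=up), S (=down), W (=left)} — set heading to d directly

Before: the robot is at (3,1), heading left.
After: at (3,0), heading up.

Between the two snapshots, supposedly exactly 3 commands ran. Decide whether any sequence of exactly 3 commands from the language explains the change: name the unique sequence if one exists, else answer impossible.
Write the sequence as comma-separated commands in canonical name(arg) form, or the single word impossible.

face(S), move(2), face(N)

key: move(2) runs into the grid edge before its full distance
t0: at (3,1), heading left
step 1 (face(S)): at (3,1), heading down
step 2 (move(2)): at (3,0), heading down
step 3 (face(N)): at (3,0), heading up
no other 3-command option fits: unique.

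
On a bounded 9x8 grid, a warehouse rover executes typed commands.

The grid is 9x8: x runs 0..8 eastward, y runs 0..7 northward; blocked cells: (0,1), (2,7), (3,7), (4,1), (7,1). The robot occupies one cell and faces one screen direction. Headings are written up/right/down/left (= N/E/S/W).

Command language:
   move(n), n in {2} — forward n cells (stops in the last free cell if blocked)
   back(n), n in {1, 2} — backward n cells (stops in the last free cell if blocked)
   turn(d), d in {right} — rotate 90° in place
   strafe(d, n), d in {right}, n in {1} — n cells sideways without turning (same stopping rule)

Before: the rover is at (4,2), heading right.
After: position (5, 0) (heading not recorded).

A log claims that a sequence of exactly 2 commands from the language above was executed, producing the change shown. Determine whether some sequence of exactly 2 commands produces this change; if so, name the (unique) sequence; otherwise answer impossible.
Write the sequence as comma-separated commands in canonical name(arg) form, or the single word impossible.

every 2-command combo misses the target.

impossible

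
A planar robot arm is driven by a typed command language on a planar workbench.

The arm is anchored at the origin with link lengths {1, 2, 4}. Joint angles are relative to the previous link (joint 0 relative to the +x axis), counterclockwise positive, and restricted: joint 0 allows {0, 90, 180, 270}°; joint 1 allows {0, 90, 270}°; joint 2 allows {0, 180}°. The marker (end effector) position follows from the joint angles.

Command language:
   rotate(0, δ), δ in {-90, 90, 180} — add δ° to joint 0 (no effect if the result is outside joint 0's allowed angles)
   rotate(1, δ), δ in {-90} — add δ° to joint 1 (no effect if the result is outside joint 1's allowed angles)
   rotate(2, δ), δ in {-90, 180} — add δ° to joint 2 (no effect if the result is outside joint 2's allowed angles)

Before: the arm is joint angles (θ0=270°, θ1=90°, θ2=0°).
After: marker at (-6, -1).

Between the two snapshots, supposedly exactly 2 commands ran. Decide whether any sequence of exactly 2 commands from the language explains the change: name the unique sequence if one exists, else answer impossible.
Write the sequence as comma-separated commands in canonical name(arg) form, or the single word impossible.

rotate(1, -90), rotate(1, -90)

t0: joint angles (θ0=270°, θ1=90°, θ2=0°)
step 1 (rotate(1, -90)): joint angles (θ0=270°, θ1=0°, θ2=0°)
step 2 (rotate(1, -90)): joint angles (θ0=270°, θ1=270°, θ2=0°)
no other 2-command option fits: unique.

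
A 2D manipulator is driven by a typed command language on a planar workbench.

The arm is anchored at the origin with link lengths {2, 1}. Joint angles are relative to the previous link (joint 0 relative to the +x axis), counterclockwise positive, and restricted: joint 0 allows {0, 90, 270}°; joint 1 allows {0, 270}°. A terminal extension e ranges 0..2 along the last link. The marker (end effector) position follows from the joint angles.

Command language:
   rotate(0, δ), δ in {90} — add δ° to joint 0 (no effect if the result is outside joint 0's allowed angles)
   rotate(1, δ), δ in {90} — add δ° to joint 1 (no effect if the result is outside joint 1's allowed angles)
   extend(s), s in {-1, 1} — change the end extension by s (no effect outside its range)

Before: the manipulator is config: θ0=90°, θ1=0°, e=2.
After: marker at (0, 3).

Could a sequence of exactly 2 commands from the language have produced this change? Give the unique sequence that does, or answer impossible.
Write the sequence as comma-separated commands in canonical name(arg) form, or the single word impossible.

extend(-1), extend(-1)

start: config: θ0=90°, θ1=0°, e=2
1. extend(-1) → config: θ0=90°, θ1=0°, e=1
2. extend(-1) → config: θ0=90°, θ1=0°, e=0
all 16 alternatives checked — unique.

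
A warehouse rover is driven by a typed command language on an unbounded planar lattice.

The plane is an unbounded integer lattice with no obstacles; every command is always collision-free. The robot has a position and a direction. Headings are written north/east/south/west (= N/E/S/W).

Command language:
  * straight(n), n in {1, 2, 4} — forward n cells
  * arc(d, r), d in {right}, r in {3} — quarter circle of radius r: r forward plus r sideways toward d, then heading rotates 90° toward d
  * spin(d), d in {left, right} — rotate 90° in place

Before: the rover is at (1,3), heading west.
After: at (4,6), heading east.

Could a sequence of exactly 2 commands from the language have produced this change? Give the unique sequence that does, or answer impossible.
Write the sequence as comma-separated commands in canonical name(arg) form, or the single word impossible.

key: cell and facing (now E) both changed — the 2 commands mix motion and turning
begin: at (1,3), heading west
1. spin(right) → at (1,3), heading north
2. arc(right, 3) → at (4,6), heading east
all 36 alternatives checked — unique.

spin(right), arc(right, 3)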